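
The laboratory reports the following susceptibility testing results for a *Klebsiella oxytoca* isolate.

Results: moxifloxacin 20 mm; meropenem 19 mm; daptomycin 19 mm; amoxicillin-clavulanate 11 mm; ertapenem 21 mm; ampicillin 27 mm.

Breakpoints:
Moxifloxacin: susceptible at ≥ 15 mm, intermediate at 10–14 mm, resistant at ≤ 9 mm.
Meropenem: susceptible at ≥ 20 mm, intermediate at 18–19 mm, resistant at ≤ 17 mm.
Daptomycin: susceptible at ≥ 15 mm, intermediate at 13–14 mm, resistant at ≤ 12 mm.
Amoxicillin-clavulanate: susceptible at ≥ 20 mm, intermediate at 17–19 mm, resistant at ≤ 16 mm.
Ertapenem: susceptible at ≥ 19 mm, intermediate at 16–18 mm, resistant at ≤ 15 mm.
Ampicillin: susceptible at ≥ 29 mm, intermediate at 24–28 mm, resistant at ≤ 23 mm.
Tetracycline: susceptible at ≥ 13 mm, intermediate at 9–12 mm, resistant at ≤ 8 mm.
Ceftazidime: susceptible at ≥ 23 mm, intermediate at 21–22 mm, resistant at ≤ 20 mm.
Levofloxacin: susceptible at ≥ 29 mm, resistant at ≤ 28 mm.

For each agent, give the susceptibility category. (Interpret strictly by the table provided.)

Moxifloxacin (20 mm) ≥ 15 mm — S
Meropenem: 19 mm is in 18–19 mm — Intermediate
Daptomycin: 19 mm is ≥ 15 mm — Susceptible
Amoxicillin-clavulanate 11 mm: ≤ 16 mm ⇒ resistant
Ertapenem (21 mm) ≥ 19 mm ⇒ S
Ampicillin 27 mm: in 24–28 mm ⇒ intermediate

S, I, S, R, S, I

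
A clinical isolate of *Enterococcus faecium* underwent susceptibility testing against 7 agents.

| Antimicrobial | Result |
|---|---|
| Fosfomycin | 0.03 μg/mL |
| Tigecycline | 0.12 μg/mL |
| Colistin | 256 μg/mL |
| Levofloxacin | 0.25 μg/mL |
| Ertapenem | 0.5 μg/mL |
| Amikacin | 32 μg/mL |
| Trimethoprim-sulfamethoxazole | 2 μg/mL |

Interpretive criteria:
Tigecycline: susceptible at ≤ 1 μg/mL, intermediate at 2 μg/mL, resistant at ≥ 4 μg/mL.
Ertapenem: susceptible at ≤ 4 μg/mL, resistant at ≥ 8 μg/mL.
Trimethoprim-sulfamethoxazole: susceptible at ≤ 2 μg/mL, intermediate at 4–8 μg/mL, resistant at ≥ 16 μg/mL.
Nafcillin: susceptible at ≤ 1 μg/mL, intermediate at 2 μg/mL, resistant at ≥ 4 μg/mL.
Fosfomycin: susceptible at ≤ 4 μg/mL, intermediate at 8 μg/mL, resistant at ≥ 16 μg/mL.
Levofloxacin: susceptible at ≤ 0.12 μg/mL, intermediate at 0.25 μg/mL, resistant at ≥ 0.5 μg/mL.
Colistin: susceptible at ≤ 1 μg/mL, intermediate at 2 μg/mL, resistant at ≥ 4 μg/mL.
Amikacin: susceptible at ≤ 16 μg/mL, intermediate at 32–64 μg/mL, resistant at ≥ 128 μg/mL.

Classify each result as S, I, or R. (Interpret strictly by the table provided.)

S, S, R, I, S, I, S

Fosfomycin 0.03 μg/mL: ≤ 4 μg/mL — S
Tigecycline 0.12 μg/mL: ≤ 1 μg/mL — S
Colistin (256 μg/mL) ≥ 4 μg/mL — resistant
Levofloxacin 0.25 μg/mL: = 0.25 μg/mL ⇒ I
Ertapenem: 0.5 μg/mL is ≤ 4 μg/mL ⇒ susceptible
Amikacin (32 μg/mL) in 32–64 μg/mL ⇒ I
Trimethoprim-sulfamethoxazole (2 μg/mL) ≤ 2 μg/mL → S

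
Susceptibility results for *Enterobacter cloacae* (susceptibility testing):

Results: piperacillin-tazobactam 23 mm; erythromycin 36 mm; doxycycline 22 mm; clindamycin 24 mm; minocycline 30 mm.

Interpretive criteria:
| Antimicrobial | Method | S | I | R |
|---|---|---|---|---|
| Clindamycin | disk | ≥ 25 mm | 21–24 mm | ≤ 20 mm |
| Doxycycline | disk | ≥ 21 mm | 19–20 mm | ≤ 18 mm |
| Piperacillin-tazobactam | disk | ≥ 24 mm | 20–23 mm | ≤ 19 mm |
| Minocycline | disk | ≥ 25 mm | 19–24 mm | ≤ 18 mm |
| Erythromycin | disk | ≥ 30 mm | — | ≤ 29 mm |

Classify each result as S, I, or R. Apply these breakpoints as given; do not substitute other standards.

I, S, S, I, S

Piperacillin-tazobactam 23 mm: in 20–23 mm → intermediate
Erythromycin: 36 mm is ≥ 30 mm → S
Doxycycline 22 mm: ≥ 21 mm → susceptible
Clindamycin: 24 mm is in 21–24 mm → Intermediate
Minocycline 30 mm: ≥ 25 mm ⇒ Susceptible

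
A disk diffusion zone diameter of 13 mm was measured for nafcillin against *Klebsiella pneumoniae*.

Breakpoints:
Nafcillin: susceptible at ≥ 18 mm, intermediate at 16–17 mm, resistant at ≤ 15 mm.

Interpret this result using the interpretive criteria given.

Nafcillin 13 mm: ≤ 15 mm — resistant

R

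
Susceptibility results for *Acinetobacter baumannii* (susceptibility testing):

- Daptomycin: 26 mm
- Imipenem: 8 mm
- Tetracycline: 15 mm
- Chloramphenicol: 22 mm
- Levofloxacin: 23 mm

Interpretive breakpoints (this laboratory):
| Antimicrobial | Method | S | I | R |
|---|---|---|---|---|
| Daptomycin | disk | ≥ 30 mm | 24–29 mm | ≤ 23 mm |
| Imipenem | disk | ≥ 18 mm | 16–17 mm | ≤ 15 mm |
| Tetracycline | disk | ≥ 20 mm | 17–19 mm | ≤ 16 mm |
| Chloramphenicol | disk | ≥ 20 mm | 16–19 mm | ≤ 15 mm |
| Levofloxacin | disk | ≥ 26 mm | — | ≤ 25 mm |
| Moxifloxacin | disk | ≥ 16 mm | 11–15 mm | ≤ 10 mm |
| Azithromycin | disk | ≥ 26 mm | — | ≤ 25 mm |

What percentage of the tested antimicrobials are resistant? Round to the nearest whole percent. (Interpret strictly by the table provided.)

Daptomycin (26 mm) in 24–29 mm — intermediate
Imipenem: 8 mm is ≤ 15 mm ⇒ R
Tetracycline 15 mm: ≤ 16 mm → R
Chloramphenicol (22 mm) ≥ 20 mm — Susceptible
Levofloxacin 23 mm: ≤ 25 mm — Resistant
Resistant: 3/5

60%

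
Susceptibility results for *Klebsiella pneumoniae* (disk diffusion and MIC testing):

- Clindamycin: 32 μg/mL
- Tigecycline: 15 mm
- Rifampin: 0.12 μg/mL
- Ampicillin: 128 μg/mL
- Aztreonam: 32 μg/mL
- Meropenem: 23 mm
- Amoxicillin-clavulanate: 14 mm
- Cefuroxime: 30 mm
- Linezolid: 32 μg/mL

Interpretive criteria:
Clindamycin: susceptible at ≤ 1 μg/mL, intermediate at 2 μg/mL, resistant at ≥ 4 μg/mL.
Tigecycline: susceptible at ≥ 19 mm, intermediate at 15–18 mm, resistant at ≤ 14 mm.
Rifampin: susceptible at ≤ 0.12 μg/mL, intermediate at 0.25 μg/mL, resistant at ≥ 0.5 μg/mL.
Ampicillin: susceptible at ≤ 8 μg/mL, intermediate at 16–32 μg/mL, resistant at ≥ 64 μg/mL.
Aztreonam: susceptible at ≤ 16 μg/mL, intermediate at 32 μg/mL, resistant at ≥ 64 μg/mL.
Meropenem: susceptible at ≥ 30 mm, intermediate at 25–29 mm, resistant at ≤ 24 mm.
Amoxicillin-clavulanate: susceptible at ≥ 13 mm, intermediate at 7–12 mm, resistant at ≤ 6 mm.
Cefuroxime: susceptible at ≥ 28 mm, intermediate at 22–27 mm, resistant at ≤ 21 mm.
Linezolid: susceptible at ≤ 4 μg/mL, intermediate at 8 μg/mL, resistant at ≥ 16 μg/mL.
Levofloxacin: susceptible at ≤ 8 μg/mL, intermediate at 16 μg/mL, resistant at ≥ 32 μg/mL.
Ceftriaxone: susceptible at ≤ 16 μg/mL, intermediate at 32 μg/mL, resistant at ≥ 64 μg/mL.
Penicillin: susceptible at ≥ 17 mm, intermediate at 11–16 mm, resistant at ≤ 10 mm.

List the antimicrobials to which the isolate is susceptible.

Clindamycin: 32 μg/mL is ≥ 4 μg/mL — Resistant
Tigecycline: 15 mm is in 15–18 mm — I
Rifampin: 0.12 μg/mL is ≤ 0.12 μg/mL → S
Ampicillin 128 μg/mL: ≥ 64 μg/mL — resistant
Aztreonam: 32 μg/mL is = 32 μg/mL → Intermediate
Meropenem 23 mm: ≤ 24 mm — R
Amoxicillin-clavulanate 14 mm: ≥ 13 mm — Susceptible
Cefuroxime 30 mm: ≥ 28 mm ⇒ Susceptible
Linezolid (32 μg/mL) ≥ 16 μg/mL — Resistant

rifampin, amoxicillin-clavulanate, cefuroxime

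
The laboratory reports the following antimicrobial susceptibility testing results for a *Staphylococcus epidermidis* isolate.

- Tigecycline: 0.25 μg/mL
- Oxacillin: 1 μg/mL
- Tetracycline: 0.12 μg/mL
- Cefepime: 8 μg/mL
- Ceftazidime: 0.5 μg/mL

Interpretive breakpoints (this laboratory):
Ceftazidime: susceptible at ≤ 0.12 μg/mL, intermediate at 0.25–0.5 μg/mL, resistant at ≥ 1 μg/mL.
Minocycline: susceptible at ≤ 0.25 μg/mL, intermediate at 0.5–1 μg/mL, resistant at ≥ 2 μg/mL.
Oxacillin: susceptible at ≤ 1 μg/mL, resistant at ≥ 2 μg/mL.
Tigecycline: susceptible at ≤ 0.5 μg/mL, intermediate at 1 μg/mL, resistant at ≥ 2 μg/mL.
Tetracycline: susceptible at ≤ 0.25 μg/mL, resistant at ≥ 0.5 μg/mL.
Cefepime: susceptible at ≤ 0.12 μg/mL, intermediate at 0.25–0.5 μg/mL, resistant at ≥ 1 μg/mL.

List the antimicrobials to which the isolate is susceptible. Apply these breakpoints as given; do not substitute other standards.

Tigecycline 0.25 μg/mL: ≤ 0.5 μg/mL ⇒ Susceptible
Oxacillin 1 μg/mL: ≤ 1 μg/mL → S
Tetracycline (0.12 μg/mL) ≤ 0.25 μg/mL ⇒ Susceptible
Cefepime 8 μg/mL: ≥ 1 μg/mL ⇒ resistant
Ceftazidime 0.5 μg/mL: in 0.25–0.5 μg/mL → intermediate

tigecycline, oxacillin, tetracycline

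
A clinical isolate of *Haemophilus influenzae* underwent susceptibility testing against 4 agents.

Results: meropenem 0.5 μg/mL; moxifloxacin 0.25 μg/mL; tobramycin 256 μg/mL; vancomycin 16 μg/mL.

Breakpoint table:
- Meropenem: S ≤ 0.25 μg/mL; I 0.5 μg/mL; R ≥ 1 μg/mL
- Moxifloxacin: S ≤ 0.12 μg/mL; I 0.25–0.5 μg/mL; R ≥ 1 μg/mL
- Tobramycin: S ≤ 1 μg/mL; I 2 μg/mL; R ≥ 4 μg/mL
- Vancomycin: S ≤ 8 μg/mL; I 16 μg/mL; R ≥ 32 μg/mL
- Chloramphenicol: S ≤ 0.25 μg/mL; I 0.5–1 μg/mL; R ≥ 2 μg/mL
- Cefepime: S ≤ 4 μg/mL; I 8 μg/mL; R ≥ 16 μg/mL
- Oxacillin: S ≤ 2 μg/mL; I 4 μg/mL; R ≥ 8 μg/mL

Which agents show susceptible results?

Meropenem 0.5 μg/mL: = 0.5 μg/mL → intermediate
Moxifloxacin 0.25 μg/mL: in 0.25–0.5 μg/mL → intermediate
Tobramycin 256 μg/mL: ≥ 4 μg/mL ⇒ R
Vancomycin (16 μg/mL) = 16 μg/mL — I

none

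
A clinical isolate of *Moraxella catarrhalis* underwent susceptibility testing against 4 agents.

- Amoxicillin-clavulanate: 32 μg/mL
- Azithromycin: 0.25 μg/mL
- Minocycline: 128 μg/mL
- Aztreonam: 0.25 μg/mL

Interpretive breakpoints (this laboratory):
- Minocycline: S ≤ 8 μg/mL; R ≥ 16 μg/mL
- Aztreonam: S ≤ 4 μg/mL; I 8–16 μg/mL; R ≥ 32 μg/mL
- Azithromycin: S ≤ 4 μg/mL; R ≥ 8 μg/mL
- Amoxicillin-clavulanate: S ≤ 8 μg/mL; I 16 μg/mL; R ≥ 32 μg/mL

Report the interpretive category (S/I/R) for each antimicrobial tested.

Amoxicillin-clavulanate (32 μg/mL) ≥ 32 μg/mL ⇒ resistant
Azithromycin 0.25 μg/mL: ≤ 4 μg/mL — susceptible
Minocycline: 128 μg/mL is ≥ 16 μg/mL → Resistant
Aztreonam (0.25 μg/mL) ≤ 4 μg/mL — susceptible

R, S, R, S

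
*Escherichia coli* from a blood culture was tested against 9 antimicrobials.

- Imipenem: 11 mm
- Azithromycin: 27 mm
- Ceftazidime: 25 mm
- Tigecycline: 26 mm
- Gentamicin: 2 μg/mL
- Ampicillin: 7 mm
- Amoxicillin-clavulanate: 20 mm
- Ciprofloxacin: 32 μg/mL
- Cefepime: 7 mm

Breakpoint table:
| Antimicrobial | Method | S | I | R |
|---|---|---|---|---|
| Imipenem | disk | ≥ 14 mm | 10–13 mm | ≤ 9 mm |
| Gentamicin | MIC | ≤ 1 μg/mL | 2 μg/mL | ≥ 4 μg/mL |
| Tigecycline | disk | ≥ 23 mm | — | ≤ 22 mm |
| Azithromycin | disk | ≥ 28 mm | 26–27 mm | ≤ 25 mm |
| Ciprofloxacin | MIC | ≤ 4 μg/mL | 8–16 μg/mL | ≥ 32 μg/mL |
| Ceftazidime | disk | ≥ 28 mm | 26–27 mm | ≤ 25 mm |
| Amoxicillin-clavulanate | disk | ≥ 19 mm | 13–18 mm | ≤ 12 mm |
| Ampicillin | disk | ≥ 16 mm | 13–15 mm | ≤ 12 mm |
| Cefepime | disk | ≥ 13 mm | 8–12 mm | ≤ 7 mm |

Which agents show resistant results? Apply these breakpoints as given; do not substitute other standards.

Imipenem (11 mm) in 10–13 mm → intermediate
Azithromycin: 27 mm is in 26–27 mm ⇒ I
Ceftazidime: 25 mm is ≤ 25 mm → Resistant
Tigecycline (26 mm) ≥ 23 mm → susceptible
Gentamicin 2 μg/mL: = 2 μg/mL → I
Ampicillin 7 mm: ≤ 12 mm — resistant
Amoxicillin-clavulanate 20 mm: ≥ 19 mm — Susceptible
Ciprofloxacin: 32 μg/mL is ≥ 32 μg/mL ⇒ resistant
Cefepime 7 mm: ≤ 7 mm → R

ceftazidime, ampicillin, ciprofloxacin, cefepime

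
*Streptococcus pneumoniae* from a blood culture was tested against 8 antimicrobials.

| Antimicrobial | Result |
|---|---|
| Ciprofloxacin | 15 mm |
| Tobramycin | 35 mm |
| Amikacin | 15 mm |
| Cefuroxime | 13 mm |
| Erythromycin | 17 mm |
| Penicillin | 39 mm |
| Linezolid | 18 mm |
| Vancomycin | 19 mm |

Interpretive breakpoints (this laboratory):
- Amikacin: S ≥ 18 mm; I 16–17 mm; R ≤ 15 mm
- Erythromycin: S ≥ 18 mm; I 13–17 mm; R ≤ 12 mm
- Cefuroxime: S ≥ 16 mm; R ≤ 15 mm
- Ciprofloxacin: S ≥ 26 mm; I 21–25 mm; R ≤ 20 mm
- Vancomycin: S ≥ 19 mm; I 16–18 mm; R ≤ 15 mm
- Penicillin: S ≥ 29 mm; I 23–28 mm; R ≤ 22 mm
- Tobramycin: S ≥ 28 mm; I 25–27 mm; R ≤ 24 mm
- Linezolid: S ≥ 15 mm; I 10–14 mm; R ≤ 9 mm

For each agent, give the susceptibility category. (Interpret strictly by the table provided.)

Ciprofloxacin: 15 mm is ≤ 20 mm ⇒ R
Tobramycin: 35 mm is ≥ 28 mm — Susceptible
Amikacin 15 mm: ≤ 15 mm → Resistant
Cefuroxime: 13 mm is ≤ 15 mm → Resistant
Erythromycin: 17 mm is in 13–17 mm → Intermediate
Penicillin: 39 mm is ≥ 29 mm → susceptible
Linezolid: 18 mm is ≥ 15 mm ⇒ S
Vancomycin 19 mm: ≥ 19 mm ⇒ Susceptible

R, S, R, R, I, S, S, S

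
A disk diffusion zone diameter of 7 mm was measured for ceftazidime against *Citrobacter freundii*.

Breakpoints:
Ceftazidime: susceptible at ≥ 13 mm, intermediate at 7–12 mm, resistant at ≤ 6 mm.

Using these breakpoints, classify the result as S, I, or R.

I

Ceftazidime 7 mm: in 7–12 mm — I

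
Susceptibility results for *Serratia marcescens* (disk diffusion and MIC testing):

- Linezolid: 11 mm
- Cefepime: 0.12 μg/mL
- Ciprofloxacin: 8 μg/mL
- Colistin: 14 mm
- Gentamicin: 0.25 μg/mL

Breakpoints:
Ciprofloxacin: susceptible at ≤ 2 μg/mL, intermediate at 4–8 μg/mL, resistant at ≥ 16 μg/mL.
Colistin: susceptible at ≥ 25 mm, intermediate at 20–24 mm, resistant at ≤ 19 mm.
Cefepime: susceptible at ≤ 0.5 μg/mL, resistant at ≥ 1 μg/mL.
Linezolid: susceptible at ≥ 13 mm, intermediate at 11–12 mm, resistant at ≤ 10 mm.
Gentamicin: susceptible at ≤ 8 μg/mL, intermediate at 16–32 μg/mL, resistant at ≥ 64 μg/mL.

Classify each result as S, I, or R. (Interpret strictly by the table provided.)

I, S, I, R, S

Linezolid 11 mm: in 11–12 mm — I
Cefepime 0.12 μg/mL: ≤ 0.5 μg/mL ⇒ susceptible
Ciprofloxacin: 8 μg/mL is in 4–8 μg/mL ⇒ intermediate
Colistin (14 mm) ≤ 19 mm ⇒ resistant
Gentamicin 0.25 μg/mL: ≤ 8 μg/mL ⇒ S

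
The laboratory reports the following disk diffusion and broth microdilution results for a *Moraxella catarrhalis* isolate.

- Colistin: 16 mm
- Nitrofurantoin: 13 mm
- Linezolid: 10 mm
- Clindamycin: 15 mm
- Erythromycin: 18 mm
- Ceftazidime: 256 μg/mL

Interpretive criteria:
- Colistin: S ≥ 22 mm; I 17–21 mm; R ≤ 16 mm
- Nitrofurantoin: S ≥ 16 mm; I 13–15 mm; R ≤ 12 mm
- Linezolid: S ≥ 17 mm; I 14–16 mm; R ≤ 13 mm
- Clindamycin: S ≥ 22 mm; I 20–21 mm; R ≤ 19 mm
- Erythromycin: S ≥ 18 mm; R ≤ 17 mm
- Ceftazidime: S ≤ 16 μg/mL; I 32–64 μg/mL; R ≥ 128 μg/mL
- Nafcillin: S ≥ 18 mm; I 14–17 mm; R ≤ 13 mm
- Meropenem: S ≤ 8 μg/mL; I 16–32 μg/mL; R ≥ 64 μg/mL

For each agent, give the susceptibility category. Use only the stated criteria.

R, I, R, R, S, R

Colistin 16 mm: ≤ 16 mm → R
Nitrofurantoin 13 mm: in 13–15 mm → intermediate
Linezolid: 10 mm is ≤ 13 mm ⇒ R
Clindamycin 15 mm: ≤ 19 mm → Resistant
Erythromycin (18 mm) ≥ 18 mm → Susceptible
Ceftazidime (256 μg/mL) ≥ 128 μg/mL → Resistant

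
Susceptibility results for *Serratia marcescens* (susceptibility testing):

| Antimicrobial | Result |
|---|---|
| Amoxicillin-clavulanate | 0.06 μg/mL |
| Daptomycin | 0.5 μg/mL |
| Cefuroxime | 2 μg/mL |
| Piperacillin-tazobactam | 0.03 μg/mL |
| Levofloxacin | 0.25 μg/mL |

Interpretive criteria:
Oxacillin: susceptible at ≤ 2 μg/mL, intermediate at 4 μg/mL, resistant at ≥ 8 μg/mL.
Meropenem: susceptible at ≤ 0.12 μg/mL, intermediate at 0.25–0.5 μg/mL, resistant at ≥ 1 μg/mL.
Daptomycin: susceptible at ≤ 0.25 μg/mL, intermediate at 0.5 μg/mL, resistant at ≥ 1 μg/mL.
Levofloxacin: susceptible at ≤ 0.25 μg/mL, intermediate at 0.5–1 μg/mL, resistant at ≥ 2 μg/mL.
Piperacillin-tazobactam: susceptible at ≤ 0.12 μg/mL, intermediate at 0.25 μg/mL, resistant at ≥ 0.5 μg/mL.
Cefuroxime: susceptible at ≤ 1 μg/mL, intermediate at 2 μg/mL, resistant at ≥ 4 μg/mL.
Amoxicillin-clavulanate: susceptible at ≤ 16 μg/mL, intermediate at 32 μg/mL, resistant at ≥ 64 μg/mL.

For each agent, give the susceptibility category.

S, I, I, S, S

Amoxicillin-clavulanate: 0.06 μg/mL is ≤ 16 μg/mL → S
Daptomycin: 0.5 μg/mL is = 0.5 μg/mL — I
Cefuroxime (2 μg/mL) = 2 μg/mL → intermediate
Piperacillin-tazobactam: 0.03 μg/mL is ≤ 0.12 μg/mL → Susceptible
Levofloxacin: 0.25 μg/mL is ≤ 0.25 μg/mL → Susceptible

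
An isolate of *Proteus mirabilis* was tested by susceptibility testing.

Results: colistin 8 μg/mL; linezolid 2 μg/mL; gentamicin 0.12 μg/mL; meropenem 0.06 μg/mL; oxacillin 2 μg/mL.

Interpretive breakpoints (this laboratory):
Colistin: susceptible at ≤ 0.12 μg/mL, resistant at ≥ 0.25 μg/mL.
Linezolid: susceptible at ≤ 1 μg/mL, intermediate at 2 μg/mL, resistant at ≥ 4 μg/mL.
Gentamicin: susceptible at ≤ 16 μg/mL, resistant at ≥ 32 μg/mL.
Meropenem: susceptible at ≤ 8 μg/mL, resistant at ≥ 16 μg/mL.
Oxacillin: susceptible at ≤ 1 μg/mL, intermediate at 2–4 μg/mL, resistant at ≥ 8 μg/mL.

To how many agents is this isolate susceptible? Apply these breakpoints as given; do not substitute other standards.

Colistin (8 μg/mL) ≥ 0.25 μg/mL ⇒ resistant
Linezolid 2 μg/mL: = 2 μg/mL ⇒ intermediate
Gentamicin (0.12 μg/mL) ≤ 16 μg/mL → S
Meropenem (0.06 μg/mL) ≤ 8 μg/mL — susceptible
Oxacillin 2 μg/mL: in 2–4 μg/mL ⇒ I
Susceptible: 2

2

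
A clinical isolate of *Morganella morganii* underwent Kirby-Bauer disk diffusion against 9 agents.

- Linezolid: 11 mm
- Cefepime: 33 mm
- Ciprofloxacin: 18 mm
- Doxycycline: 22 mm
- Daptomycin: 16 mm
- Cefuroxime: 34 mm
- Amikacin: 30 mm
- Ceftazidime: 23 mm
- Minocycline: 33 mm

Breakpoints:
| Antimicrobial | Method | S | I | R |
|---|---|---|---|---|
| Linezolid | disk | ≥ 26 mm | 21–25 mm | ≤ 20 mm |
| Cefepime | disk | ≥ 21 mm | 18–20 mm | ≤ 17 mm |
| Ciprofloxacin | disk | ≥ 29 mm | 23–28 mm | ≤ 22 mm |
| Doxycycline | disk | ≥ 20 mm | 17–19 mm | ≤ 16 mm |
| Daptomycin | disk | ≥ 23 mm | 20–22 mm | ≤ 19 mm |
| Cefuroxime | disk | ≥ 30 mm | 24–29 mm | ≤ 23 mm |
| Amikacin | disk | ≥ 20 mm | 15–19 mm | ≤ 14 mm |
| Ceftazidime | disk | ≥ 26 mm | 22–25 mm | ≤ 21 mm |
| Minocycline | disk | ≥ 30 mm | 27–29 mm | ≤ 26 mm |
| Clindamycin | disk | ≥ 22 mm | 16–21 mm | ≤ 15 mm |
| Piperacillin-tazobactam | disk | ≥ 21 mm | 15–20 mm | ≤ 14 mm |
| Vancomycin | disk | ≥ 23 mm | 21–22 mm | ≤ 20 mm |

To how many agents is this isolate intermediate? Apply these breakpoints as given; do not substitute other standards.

Linezolid: 11 mm is ≤ 20 mm ⇒ Resistant
Cefepime (33 mm) ≥ 21 mm → Susceptible
Ciprofloxacin 18 mm: ≤ 22 mm — Resistant
Doxycycline: 22 mm is ≥ 20 mm → Susceptible
Daptomycin (16 mm) ≤ 19 mm — Resistant
Cefuroxime 34 mm: ≥ 30 mm → Susceptible
Amikacin (30 mm) ≥ 20 mm ⇒ Susceptible
Ceftazidime: 23 mm is in 22–25 mm ⇒ intermediate
Minocycline (33 mm) ≥ 30 mm ⇒ S
Intermediate: 1

1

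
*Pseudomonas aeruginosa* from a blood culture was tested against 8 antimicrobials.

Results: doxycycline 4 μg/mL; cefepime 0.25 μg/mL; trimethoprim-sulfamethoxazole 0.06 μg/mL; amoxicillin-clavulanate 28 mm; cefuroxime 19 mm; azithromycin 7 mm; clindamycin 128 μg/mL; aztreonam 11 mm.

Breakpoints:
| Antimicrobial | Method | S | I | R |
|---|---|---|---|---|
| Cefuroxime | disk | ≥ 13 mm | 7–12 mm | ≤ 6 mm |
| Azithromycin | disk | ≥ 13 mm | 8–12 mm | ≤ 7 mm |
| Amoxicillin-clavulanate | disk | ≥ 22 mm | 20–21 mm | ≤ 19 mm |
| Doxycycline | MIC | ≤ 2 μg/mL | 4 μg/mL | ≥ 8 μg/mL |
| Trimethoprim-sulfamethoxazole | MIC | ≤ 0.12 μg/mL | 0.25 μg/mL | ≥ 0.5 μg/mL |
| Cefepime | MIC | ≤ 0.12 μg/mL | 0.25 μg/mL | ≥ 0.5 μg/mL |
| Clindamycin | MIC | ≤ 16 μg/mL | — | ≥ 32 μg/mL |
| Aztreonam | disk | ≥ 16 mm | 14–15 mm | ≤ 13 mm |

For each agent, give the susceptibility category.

I, I, S, S, S, R, R, R

Doxycycline (4 μg/mL) = 4 μg/mL — Intermediate
Cefepime: 0.25 μg/mL is = 0.25 μg/mL — I
Trimethoprim-sulfamethoxazole 0.06 μg/mL: ≤ 0.12 μg/mL → susceptible
Amoxicillin-clavulanate (28 mm) ≥ 22 mm → S
Cefuroxime: 19 mm is ≥ 13 mm ⇒ S
Azithromycin 7 mm: ≤ 7 mm ⇒ resistant
Clindamycin 128 μg/mL: ≥ 32 μg/mL — Resistant
Aztreonam (11 mm) ≤ 13 mm — Resistant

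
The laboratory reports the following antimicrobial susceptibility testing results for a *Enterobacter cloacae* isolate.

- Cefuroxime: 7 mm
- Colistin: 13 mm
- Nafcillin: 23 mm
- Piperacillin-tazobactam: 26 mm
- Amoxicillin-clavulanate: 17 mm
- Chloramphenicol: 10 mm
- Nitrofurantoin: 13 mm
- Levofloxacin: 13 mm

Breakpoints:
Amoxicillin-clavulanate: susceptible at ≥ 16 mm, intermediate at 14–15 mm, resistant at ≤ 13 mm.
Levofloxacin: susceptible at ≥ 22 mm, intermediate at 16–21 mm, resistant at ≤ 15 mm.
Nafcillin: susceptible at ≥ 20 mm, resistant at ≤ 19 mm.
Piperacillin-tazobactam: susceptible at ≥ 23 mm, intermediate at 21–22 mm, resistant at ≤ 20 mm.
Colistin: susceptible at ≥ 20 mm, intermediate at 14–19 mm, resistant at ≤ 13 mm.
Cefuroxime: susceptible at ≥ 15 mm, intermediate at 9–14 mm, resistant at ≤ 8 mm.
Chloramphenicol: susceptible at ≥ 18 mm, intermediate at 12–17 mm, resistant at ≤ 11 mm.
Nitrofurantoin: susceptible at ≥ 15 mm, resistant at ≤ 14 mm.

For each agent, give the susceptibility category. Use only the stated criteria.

Cefuroxime: 7 mm is ≤ 8 mm — Resistant
Colistin: 13 mm is ≤ 13 mm ⇒ resistant
Nafcillin 23 mm: ≥ 20 mm ⇒ S
Piperacillin-tazobactam: 26 mm is ≥ 23 mm — susceptible
Amoxicillin-clavulanate: 17 mm is ≥ 16 mm ⇒ Susceptible
Chloramphenicol: 10 mm is ≤ 11 mm ⇒ resistant
Nitrofurantoin 13 mm: ≤ 14 mm → Resistant
Levofloxacin: 13 mm is ≤ 15 mm ⇒ resistant

R, R, S, S, S, R, R, R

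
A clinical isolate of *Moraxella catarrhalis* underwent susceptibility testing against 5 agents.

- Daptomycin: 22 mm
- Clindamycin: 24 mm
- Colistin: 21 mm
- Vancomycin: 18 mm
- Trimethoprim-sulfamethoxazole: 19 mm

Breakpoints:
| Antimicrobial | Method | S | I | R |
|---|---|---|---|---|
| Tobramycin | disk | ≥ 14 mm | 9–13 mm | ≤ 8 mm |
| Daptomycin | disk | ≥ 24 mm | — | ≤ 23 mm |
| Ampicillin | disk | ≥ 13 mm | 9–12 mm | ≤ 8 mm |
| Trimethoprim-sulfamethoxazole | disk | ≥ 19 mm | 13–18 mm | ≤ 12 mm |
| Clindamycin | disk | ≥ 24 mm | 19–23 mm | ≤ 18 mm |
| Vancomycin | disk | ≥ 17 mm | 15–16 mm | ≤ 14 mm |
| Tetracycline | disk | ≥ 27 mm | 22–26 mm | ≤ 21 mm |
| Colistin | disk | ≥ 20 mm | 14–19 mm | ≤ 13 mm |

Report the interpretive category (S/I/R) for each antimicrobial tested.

R, S, S, S, S

Daptomycin (22 mm) ≤ 23 mm → resistant
Clindamycin (24 mm) ≥ 24 mm → Susceptible
Colistin 21 mm: ≥ 20 mm — S
Vancomycin: 18 mm is ≥ 17 mm ⇒ susceptible
Trimethoprim-sulfamethoxazole 19 mm: ≥ 19 mm — S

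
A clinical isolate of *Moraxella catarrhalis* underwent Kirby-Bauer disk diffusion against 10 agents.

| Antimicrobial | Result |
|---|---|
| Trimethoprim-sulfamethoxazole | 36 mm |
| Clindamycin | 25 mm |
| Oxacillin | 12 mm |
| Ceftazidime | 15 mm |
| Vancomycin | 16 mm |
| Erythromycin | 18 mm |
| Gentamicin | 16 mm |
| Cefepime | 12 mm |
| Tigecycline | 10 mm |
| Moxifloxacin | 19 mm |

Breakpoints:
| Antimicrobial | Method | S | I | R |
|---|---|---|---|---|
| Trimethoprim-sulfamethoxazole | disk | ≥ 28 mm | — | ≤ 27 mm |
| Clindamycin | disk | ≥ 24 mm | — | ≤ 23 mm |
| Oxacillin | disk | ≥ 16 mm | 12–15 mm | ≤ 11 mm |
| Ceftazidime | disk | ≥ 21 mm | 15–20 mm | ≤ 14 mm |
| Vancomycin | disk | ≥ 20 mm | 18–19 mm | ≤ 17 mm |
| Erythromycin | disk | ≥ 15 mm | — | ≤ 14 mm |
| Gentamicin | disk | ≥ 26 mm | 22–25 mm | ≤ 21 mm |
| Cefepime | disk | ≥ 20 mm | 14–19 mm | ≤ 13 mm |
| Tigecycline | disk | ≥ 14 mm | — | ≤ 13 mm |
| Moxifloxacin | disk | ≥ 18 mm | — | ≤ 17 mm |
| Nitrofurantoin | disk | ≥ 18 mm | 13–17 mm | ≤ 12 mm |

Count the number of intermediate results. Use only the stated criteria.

Trimethoprim-sulfamethoxazole 36 mm: ≥ 28 mm → S
Clindamycin: 25 mm is ≥ 24 mm → Susceptible
Oxacillin (12 mm) in 12–15 mm — Intermediate
Ceftazidime (15 mm) in 15–20 mm — intermediate
Vancomycin 16 mm: ≤ 17 mm — R
Erythromycin (18 mm) ≥ 15 mm — susceptible
Gentamicin 16 mm: ≤ 21 mm ⇒ resistant
Cefepime: 12 mm is ≤ 13 mm — Resistant
Tigecycline (10 mm) ≤ 13 mm — resistant
Moxifloxacin: 19 mm is ≥ 18 mm — Susceptible
Intermediate: 2

2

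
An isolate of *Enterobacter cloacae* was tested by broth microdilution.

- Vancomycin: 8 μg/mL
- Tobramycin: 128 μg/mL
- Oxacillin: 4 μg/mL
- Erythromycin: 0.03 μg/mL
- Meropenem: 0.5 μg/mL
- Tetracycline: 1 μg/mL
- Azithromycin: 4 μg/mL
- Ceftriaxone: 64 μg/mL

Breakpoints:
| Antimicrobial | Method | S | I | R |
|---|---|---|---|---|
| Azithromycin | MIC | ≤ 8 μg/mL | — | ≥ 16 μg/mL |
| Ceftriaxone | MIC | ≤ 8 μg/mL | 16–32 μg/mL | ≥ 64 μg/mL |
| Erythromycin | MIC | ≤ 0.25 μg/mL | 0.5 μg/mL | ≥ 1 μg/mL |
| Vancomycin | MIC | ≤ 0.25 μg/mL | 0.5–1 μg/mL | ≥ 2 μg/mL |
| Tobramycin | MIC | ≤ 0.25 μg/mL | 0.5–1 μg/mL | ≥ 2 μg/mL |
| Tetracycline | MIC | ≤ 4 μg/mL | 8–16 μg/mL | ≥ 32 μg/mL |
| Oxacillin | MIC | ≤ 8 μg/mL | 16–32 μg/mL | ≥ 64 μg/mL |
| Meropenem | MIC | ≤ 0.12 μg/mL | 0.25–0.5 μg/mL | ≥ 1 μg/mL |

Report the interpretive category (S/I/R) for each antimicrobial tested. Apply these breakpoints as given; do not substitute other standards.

Vancomycin 8 μg/mL: ≥ 2 μg/mL → resistant
Tobramycin 128 μg/mL: ≥ 2 μg/mL → R
Oxacillin: 4 μg/mL is ≤ 8 μg/mL ⇒ S
Erythromycin: 0.03 μg/mL is ≤ 0.25 μg/mL — S
Meropenem 0.5 μg/mL: in 0.25–0.5 μg/mL → I
Tetracycline 1 μg/mL: ≤ 4 μg/mL → Susceptible
Azithromycin: 4 μg/mL is ≤ 8 μg/mL — S
Ceftriaxone (64 μg/mL) ≥ 64 μg/mL ⇒ Resistant

R, R, S, S, I, S, S, R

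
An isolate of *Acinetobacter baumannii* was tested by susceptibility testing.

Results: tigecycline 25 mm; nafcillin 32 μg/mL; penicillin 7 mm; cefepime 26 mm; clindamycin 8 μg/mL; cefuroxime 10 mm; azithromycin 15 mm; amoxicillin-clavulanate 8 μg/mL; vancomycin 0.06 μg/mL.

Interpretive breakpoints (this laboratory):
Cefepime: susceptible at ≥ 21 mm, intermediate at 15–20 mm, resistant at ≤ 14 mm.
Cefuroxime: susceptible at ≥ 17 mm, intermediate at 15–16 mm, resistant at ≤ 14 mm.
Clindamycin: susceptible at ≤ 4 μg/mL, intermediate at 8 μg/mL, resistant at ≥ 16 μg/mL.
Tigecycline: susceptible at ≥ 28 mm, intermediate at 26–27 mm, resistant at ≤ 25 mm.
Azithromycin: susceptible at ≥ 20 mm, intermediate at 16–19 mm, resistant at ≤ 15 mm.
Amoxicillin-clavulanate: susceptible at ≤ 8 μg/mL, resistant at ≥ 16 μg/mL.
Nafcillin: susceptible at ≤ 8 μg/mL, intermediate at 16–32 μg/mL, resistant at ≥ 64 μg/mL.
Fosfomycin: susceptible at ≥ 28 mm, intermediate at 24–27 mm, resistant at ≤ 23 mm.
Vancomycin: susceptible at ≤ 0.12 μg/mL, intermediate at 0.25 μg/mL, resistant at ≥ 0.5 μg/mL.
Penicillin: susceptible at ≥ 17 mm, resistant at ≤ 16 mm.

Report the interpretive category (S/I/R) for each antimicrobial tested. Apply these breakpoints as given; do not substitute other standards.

Tigecycline: 25 mm is ≤ 25 mm — Resistant
Nafcillin: 32 μg/mL is in 16–32 μg/mL ⇒ I
Penicillin (7 mm) ≤ 16 mm — Resistant
Cefepime 26 mm: ≥ 21 mm → susceptible
Clindamycin: 8 μg/mL is = 8 μg/mL — intermediate
Cefuroxime 10 mm: ≤ 14 mm → R
Azithromycin (15 mm) ≤ 15 mm — R
Amoxicillin-clavulanate 8 μg/mL: ≤ 8 μg/mL ⇒ Susceptible
Vancomycin 0.06 μg/mL: ≤ 0.12 μg/mL — Susceptible

R, I, R, S, I, R, R, S, S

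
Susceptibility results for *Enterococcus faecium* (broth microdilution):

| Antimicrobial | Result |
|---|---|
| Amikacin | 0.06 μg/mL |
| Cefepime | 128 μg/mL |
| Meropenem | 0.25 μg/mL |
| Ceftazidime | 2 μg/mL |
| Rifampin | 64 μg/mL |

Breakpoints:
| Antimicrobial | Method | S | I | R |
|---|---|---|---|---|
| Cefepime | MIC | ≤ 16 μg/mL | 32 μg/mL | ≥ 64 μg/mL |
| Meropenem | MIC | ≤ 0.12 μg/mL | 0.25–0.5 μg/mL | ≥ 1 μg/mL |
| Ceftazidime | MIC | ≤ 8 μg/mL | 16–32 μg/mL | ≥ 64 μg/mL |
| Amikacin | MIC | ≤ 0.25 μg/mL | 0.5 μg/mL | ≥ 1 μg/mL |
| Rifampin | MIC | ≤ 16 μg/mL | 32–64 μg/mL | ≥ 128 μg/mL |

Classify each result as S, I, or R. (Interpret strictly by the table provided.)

Amikacin (0.06 μg/mL) ≤ 0.25 μg/mL — S
Cefepime 128 μg/mL: ≥ 64 μg/mL → R
Meropenem 0.25 μg/mL: in 0.25–0.5 μg/mL → I
Ceftazidime 2 μg/mL: ≤ 8 μg/mL — S
Rifampin: 64 μg/mL is in 32–64 μg/mL ⇒ Intermediate

S, R, I, S, I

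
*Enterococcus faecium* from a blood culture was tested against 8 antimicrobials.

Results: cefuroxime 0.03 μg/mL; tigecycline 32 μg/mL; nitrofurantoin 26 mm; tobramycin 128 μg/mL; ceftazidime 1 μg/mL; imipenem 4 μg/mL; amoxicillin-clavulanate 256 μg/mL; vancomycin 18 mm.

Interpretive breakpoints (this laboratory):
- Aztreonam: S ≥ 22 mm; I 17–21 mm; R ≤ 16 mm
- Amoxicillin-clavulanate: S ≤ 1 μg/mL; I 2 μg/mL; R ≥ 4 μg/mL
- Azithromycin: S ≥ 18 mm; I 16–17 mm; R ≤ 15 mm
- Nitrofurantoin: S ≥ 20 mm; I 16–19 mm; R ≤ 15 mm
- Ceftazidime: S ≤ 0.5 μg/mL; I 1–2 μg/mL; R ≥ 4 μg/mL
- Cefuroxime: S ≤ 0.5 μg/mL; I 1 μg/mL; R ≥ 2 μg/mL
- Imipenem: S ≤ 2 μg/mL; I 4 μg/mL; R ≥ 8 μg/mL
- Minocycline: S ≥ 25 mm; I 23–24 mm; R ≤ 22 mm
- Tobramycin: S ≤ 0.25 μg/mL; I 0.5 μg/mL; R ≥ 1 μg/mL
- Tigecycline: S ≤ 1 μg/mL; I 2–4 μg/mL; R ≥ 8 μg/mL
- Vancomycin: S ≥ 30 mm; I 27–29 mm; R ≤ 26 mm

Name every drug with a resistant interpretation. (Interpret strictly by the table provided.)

tigecycline, tobramycin, amoxicillin-clavulanate, vancomycin

Cefuroxime 0.03 μg/mL: ≤ 0.5 μg/mL ⇒ Susceptible
Tigecycline (32 μg/mL) ≥ 8 μg/mL ⇒ resistant
Nitrofurantoin (26 mm) ≥ 20 mm → S
Tobramycin (128 μg/mL) ≥ 1 μg/mL — R
Ceftazidime (1 μg/mL) in 1–2 μg/mL — Intermediate
Imipenem (4 μg/mL) = 4 μg/mL → Intermediate
Amoxicillin-clavulanate 256 μg/mL: ≥ 4 μg/mL ⇒ Resistant
Vancomycin 18 mm: ≤ 26 mm ⇒ Resistant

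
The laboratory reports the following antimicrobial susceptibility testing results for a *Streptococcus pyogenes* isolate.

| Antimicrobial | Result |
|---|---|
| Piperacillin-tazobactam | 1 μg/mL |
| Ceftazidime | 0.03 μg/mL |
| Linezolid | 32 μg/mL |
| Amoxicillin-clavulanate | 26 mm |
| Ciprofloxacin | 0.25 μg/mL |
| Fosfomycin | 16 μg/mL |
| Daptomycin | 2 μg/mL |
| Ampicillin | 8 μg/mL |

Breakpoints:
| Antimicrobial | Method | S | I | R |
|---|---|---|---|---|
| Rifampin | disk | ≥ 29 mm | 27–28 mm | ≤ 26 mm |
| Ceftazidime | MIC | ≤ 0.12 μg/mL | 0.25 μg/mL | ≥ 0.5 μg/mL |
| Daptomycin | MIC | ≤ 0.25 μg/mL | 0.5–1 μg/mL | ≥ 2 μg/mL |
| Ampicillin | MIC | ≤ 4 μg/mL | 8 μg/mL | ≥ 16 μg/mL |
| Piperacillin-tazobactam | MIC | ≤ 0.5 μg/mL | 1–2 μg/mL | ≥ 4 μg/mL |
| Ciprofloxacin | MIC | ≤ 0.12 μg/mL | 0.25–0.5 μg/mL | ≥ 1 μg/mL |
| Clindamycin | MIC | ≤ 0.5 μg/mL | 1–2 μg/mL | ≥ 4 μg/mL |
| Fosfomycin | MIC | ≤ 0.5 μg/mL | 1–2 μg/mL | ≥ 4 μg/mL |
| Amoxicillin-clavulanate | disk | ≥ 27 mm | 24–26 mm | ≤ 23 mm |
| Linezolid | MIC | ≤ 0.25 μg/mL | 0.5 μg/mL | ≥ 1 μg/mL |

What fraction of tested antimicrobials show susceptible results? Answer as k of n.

1 of 8

Piperacillin-tazobactam (1 μg/mL) in 1–2 μg/mL → I
Ceftazidime 0.03 μg/mL: ≤ 0.12 μg/mL ⇒ Susceptible
Linezolid (32 μg/mL) ≥ 1 μg/mL → R
Amoxicillin-clavulanate 26 mm: in 24–26 mm → I
Ciprofloxacin 0.25 μg/mL: in 0.25–0.5 μg/mL ⇒ I
Fosfomycin (16 μg/mL) ≥ 4 μg/mL — Resistant
Daptomycin (2 μg/mL) ≥ 2 μg/mL ⇒ R
Ampicillin (8 μg/mL) = 8 μg/mL — intermediate
Susceptible: 1/8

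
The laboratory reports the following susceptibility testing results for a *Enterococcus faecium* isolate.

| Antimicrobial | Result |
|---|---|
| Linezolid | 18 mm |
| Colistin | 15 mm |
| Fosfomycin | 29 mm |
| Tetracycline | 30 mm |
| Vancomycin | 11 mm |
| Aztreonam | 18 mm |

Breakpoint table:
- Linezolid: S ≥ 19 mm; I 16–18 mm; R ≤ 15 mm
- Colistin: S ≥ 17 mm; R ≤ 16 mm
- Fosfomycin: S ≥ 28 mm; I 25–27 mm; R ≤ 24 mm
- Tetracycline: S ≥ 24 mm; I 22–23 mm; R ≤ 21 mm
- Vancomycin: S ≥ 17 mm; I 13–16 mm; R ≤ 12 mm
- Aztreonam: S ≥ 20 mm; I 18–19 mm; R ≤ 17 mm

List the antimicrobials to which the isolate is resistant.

colistin, vancomycin

Linezolid (18 mm) in 16–18 mm → Intermediate
Colistin (15 mm) ≤ 16 mm ⇒ resistant
Fosfomycin: 29 mm is ≥ 28 mm ⇒ Susceptible
Tetracycline (30 mm) ≥ 24 mm → Susceptible
Vancomycin: 11 mm is ≤ 12 mm ⇒ resistant
Aztreonam 18 mm: in 18–19 mm ⇒ Intermediate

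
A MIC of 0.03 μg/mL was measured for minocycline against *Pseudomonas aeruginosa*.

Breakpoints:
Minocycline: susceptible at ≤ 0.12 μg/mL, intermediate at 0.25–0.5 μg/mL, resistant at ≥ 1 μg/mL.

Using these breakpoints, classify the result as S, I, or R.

S

Minocycline (0.03 μg/mL) ≤ 0.12 μg/mL — susceptible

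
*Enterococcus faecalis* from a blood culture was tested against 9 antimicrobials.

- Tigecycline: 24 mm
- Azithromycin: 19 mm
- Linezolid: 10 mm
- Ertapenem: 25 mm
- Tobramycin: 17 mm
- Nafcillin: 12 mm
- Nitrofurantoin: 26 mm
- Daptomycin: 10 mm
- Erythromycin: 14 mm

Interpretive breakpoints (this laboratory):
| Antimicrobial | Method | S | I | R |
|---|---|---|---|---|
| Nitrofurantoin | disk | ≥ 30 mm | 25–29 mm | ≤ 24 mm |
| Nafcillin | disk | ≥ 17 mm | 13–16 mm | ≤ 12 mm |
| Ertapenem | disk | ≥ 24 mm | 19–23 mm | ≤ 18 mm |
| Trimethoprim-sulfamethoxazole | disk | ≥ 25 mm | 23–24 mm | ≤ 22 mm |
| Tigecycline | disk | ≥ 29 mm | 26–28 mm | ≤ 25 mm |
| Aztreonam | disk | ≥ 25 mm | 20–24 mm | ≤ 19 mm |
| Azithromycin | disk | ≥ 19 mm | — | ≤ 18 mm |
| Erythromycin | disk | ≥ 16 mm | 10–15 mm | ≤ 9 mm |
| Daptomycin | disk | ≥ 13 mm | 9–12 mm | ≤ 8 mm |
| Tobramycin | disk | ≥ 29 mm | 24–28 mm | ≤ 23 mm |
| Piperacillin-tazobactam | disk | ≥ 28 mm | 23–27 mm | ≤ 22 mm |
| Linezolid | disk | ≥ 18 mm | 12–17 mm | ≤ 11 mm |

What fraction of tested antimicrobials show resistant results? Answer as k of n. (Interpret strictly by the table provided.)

4 of 9

Tigecycline: 24 mm is ≤ 25 mm — R
Azithromycin 19 mm: ≥ 19 mm — susceptible
Linezolid 10 mm: ≤ 11 mm → resistant
Ertapenem (25 mm) ≥ 24 mm ⇒ S
Tobramycin (17 mm) ≤ 23 mm ⇒ resistant
Nafcillin 12 mm: ≤ 12 mm → R
Nitrofurantoin: 26 mm is in 25–29 mm — Intermediate
Daptomycin (10 mm) in 9–12 mm — Intermediate
Erythromycin 14 mm: in 10–15 mm ⇒ intermediate
Resistant: 4/9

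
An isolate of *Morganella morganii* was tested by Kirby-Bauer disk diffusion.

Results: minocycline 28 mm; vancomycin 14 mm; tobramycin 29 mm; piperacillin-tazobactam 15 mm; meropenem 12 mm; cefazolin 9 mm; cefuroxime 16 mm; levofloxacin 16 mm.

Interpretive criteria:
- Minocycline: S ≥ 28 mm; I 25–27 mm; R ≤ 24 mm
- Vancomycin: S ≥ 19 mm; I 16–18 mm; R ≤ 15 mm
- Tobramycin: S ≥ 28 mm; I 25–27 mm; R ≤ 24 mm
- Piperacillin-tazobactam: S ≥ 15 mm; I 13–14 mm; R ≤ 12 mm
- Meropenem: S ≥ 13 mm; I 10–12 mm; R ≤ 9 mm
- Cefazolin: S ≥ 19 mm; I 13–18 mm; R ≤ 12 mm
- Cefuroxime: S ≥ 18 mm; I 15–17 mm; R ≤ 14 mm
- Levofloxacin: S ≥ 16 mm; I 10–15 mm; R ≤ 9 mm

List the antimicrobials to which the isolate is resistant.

vancomycin, cefazolin

Minocycline (28 mm) ≥ 28 mm — susceptible
Vancomycin 14 mm: ≤ 15 mm — R
Tobramycin (29 mm) ≥ 28 mm — Susceptible
Piperacillin-tazobactam: 15 mm is ≥ 15 mm → S
Meropenem (12 mm) in 10–12 mm → Intermediate
Cefazolin: 9 mm is ≤ 12 mm → resistant
Cefuroxime: 16 mm is in 15–17 mm ⇒ I
Levofloxacin (16 mm) ≥ 16 mm — S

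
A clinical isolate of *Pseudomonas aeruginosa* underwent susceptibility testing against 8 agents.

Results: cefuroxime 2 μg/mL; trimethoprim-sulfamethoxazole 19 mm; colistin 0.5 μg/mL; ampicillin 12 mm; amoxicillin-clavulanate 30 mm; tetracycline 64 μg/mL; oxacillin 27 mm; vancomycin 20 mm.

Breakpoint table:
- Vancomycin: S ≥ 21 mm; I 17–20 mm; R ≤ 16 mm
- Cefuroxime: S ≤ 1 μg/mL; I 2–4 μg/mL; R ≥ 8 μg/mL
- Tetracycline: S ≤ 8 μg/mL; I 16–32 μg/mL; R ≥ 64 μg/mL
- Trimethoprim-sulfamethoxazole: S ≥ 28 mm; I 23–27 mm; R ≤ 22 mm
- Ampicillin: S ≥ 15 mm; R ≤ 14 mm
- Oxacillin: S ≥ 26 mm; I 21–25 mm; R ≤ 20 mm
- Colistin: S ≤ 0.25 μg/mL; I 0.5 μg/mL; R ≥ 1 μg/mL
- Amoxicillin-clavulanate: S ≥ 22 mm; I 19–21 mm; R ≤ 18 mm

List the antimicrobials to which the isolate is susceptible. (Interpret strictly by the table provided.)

Cefuroxime (2 μg/mL) in 2–4 μg/mL ⇒ I
Trimethoprim-sulfamethoxazole 19 mm: ≤ 22 mm ⇒ resistant
Colistin (0.5 μg/mL) = 0.5 μg/mL → intermediate
Ampicillin 12 mm: ≤ 14 mm ⇒ Resistant
Amoxicillin-clavulanate 30 mm: ≥ 22 mm → S
Tetracycline 64 μg/mL: ≥ 64 μg/mL ⇒ Resistant
Oxacillin 27 mm: ≥ 26 mm → Susceptible
Vancomycin 20 mm: in 17–20 mm ⇒ Intermediate

amoxicillin-clavulanate, oxacillin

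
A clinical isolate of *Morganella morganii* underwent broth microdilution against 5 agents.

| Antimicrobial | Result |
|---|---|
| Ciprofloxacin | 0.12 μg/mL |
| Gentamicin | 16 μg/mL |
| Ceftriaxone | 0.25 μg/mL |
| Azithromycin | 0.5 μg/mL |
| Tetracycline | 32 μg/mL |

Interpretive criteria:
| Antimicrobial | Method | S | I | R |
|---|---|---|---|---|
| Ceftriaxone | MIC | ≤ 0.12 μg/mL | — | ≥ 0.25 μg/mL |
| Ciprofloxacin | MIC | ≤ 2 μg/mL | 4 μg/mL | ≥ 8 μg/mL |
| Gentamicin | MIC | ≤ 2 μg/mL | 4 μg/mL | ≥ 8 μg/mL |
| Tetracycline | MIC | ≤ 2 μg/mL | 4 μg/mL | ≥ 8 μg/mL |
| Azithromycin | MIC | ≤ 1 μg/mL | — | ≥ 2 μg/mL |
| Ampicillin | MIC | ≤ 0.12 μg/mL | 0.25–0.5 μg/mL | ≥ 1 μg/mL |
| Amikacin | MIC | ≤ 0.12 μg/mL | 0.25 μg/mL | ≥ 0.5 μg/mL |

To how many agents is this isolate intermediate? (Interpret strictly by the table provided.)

0

Ciprofloxacin: 0.12 μg/mL is ≤ 2 μg/mL ⇒ susceptible
Gentamicin (16 μg/mL) ≥ 8 μg/mL — R
Ceftriaxone: 0.25 μg/mL is ≥ 0.25 μg/mL — Resistant
Azithromycin 0.5 μg/mL: ≤ 1 μg/mL — Susceptible
Tetracycline 32 μg/mL: ≥ 8 μg/mL — R
Intermediate: 0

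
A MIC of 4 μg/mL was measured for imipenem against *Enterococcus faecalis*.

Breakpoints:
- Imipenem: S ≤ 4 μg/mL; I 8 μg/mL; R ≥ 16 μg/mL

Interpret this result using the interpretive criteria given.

S

Imipenem 4 μg/mL: ≤ 4 μg/mL → S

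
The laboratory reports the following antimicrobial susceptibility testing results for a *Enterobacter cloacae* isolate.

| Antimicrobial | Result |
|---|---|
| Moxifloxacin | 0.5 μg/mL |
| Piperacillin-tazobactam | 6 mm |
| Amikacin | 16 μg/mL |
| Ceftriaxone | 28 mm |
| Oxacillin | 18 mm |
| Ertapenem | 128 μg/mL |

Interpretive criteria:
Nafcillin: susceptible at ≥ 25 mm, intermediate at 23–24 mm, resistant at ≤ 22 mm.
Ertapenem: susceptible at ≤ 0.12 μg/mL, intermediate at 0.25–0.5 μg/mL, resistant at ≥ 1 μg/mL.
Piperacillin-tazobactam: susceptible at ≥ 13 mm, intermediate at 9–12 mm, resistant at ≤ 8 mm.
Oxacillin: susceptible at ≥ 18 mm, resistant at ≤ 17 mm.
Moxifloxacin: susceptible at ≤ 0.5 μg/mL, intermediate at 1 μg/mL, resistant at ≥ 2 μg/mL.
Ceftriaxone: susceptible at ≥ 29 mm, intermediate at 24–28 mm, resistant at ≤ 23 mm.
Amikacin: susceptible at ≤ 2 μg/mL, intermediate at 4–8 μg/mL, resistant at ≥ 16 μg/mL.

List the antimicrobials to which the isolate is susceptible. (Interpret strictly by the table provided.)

Moxifloxacin 0.5 μg/mL: ≤ 0.5 μg/mL ⇒ susceptible
Piperacillin-tazobactam (6 mm) ≤ 8 mm — resistant
Amikacin 16 μg/mL: ≥ 16 μg/mL ⇒ Resistant
Ceftriaxone (28 mm) in 24–28 mm — I
Oxacillin (18 mm) ≥ 18 mm ⇒ S
Ertapenem: 128 μg/mL is ≥ 1 μg/mL → R

moxifloxacin, oxacillin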